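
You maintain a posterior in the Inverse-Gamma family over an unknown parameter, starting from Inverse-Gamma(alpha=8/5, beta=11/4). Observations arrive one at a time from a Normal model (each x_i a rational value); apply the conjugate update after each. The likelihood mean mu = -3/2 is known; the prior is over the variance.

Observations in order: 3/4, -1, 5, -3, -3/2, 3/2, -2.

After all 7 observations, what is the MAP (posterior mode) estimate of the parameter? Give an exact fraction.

obs 1: x=3/4 → posterior Inverse-Gamma(21/10, 169/32)
obs 2: x=-1 → posterior Inverse-Gamma(13/5, 173/32)
obs 3: x=5 → posterior Inverse-Gamma(31/10, 849/32)
obs 4: x=-3 → posterior Inverse-Gamma(18/5, 885/32)
obs 5: x=-3/2 → posterior Inverse-Gamma(41/10, 885/32)
obs 6: x=3/2 → posterior Inverse-Gamma(23/5, 1029/32)
obs 7: x=-2 → posterior Inverse-Gamma(51/10, 1033/32)

5165/976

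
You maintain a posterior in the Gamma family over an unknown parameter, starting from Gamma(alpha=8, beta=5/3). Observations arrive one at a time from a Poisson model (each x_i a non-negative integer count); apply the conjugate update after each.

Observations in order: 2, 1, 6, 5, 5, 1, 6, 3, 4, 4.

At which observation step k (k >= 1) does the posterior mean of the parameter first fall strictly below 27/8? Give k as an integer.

k = 2

obs 1: x=2 → posterior Gamma(10, 8/3)
obs 2: x=1 → posterior Gamma(11, 11/3)
obs 3: x=6 → posterior Gamma(17, 14/3)
obs 4: x=5 → posterior Gamma(22, 17/3)
obs 5: x=5 → posterior Gamma(27, 20/3)
obs 6: x=1 → posterior Gamma(28, 23/3)
obs 7: x=6 → posterior Gamma(34, 26/3)
obs 8: x=3 → posterior Gamma(37, 29/3)
obs 9: x=4 → posterior Gamma(41, 32/3)
obs 10: x=4 → posterior Gamma(45, 35/3)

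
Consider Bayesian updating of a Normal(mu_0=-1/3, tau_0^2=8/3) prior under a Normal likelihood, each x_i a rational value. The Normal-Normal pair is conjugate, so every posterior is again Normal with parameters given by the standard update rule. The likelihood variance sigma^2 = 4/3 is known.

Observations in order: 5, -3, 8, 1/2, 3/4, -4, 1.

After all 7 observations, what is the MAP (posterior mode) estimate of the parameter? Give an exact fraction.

obs 1: x=5 → posterior Normal(29/9, 8/9)
obs 2: x=-3 → posterior Normal(11/15, 8/15)
obs 3: x=8 → posterior Normal(59/21, 8/21)
obs 4: x=1/2 → posterior Normal(62/27, 8/27)
obs 5: x=3/4 → posterior Normal(133/66, 8/33)
obs 6: x=-4 → posterior Normal(85/78, 8/39)
obs 7: x=1 → posterior Normal(97/90, 8/45)

97/90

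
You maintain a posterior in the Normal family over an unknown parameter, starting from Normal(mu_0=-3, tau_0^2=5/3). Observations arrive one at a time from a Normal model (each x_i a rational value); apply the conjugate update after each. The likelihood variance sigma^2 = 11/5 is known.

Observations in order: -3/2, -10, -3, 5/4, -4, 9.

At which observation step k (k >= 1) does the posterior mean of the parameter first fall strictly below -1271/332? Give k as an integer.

k = 2

obs 1: x=-3/2 → posterior Normal(-273/116, 55/58)
obs 2: x=-10 → posterior Normal(-773/166, 55/83)
obs 3: x=-3 → posterior Normal(-923/216, 55/108)
obs 4: x=5/4 → posterior Normal(-1721/532, 55/133)
obs 5: x=-4 → posterior Normal(-2121/632, 55/158)
obs 6: x=9 → posterior Normal(-407/244, 55/183)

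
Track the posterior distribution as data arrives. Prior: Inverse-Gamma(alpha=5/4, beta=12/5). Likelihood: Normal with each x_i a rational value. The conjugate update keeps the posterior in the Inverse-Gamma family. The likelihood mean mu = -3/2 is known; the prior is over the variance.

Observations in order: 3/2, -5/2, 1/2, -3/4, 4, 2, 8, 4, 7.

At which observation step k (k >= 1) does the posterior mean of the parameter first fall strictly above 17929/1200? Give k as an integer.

k = 7

obs 1: x=3/2 → posterior Inverse-Gamma(7/4, 69/10)
obs 2: x=-5/2 → posterior Inverse-Gamma(9/4, 37/5)
obs 3: x=1/2 → posterior Inverse-Gamma(11/4, 47/5)
obs 4: x=-3/4 → posterior Inverse-Gamma(13/4, 1549/160)
obs 5: x=4 → posterior Inverse-Gamma(15/4, 3969/160)
obs 6: x=2 → posterior Inverse-Gamma(17/4, 4949/160)
obs 7: x=8 → posterior Inverse-Gamma(19/4, 12169/160)
obs 8: x=4 → posterior Inverse-Gamma(21/4, 14589/160)
obs 9: x=7 → posterior Inverse-Gamma(23/4, 20369/160)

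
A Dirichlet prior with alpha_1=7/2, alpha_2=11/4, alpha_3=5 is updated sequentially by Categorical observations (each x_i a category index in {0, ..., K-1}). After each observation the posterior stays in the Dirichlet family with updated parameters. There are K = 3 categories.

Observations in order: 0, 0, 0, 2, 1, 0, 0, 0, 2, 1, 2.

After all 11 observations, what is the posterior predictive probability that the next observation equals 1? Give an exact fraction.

19/89

obs 1: x=0 → posterior Dirichlet(9/2, 11/4, 5)
obs 2: x=0 → posterior Dirichlet(11/2, 11/4, 5)
obs 3: x=0 → posterior Dirichlet(13/2, 11/4, 5)
obs 4: x=2 → posterior Dirichlet(13/2, 11/4, 6)
obs 5: x=1 → posterior Dirichlet(13/2, 15/4, 6)
obs 6: x=0 → posterior Dirichlet(15/2, 15/4, 6)
obs 7: x=0 → posterior Dirichlet(17/2, 15/4, 6)
obs 8: x=0 → posterior Dirichlet(19/2, 15/4, 6)
obs 9: x=2 → posterior Dirichlet(19/2, 15/4, 7)
obs 10: x=1 → posterior Dirichlet(19/2, 19/4, 7)
obs 11: x=2 → posterior Dirichlet(19/2, 19/4, 8)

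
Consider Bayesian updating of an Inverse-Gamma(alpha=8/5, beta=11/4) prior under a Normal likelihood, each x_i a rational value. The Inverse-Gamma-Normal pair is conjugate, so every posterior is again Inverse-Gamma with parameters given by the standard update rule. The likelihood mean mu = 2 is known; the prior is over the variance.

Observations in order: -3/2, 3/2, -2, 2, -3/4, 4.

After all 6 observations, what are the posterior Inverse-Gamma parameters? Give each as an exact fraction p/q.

obs 1: x=-3/2 → posterior Inverse-Gamma(21/10, 71/8)
obs 2: x=3/2 → posterior Inverse-Gamma(13/5, 9)
obs 3: x=-2 → posterior Inverse-Gamma(31/10, 17)
obs 4: x=2 → posterior Inverse-Gamma(18/5, 17)
obs 5: x=-3/4 → posterior Inverse-Gamma(41/10, 665/32)
obs 6: x=4 → posterior Inverse-Gamma(23/5, 729/32)

alpha=23/5, beta=729/32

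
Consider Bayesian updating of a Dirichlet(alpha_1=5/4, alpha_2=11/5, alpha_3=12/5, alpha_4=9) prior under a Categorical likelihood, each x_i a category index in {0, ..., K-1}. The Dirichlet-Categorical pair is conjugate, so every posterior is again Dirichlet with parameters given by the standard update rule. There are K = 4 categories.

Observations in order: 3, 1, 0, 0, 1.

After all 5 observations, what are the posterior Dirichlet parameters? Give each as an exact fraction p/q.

obs 1: x=3 → posterior Dirichlet(5/4, 11/5, 12/5, 10)
obs 2: x=1 → posterior Dirichlet(5/4, 16/5, 12/5, 10)
obs 3: x=0 → posterior Dirichlet(9/4, 16/5, 12/5, 10)
obs 4: x=0 → posterior Dirichlet(13/4, 16/5, 12/5, 10)
obs 5: x=1 → posterior Dirichlet(13/4, 21/5, 12/5, 10)

alpha_1=13/4, alpha_2=21/5, alpha_3=12/5, alpha_4=10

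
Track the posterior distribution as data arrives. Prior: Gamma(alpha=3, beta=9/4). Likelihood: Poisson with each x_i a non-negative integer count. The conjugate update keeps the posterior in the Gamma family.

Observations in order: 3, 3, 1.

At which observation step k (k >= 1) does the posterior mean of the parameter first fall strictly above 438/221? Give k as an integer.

obs 1: x=3 → posterior Gamma(6, 13/4)
obs 2: x=3 → posterior Gamma(9, 17/4)
obs 3: x=1 → posterior Gamma(10, 21/4)

k = 2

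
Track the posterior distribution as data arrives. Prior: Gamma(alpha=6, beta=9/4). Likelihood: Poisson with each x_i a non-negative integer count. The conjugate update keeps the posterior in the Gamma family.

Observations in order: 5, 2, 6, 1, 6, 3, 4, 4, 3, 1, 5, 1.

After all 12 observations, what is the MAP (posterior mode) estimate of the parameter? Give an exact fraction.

184/57

obs 1: x=5 → posterior Gamma(11, 13/4)
obs 2: x=2 → posterior Gamma(13, 17/4)
obs 3: x=6 → posterior Gamma(19, 21/4)
obs 4: x=1 → posterior Gamma(20, 25/4)
obs 5: x=6 → posterior Gamma(26, 29/4)
obs 6: x=3 → posterior Gamma(29, 33/4)
obs 7: x=4 → posterior Gamma(33, 37/4)
obs 8: x=4 → posterior Gamma(37, 41/4)
obs 9: x=3 → posterior Gamma(40, 45/4)
obs 10: x=1 → posterior Gamma(41, 49/4)
obs 11: x=5 → posterior Gamma(46, 53/4)
obs 12: x=1 → posterior Gamma(47, 57/4)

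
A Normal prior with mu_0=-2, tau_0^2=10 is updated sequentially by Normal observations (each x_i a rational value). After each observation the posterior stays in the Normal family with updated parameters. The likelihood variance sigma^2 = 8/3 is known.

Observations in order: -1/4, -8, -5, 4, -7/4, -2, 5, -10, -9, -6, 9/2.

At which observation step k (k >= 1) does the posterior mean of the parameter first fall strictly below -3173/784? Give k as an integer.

k = 3

obs 1: x=-1/4 → posterior Normal(-47/76, 40/19)
obs 2: x=-8 → posterior Normal(-31/8, 20/17)
obs 3: x=-5 → posterior Normal(-827/196, 40/49)
obs 4: x=4 → posterior Normal(-587/256, 5/8)
obs 5: x=-7/4 → posterior Normal(-173/79, 40/79)
obs 6: x=-2 → posterior Normal(-203/94, 20/47)
obs 7: x=5 → posterior Normal(-128/109, 40/109)
obs 8: x=-10 → posterior Normal(-139/62, 10/31)
obs 9: x=-9 → posterior Normal(-413/139, 40/139)
obs 10: x=-6 → posterior Normal(-503/154, 20/77)
obs 11: x=9/2 → posterior Normal(-67/26, 40/169)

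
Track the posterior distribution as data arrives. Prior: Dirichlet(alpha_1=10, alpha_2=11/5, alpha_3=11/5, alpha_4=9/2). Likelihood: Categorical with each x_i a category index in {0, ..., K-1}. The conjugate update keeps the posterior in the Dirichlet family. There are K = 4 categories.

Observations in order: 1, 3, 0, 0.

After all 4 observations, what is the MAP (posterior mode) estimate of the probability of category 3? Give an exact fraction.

obs 1: x=1 → posterior Dirichlet(10, 16/5, 11/5, 9/2)
obs 2: x=3 → posterior Dirichlet(10, 16/5, 11/5, 11/2)
obs 3: x=0 → posterior Dirichlet(11, 16/5, 11/5, 11/2)
obs 4: x=0 → posterior Dirichlet(12, 16/5, 11/5, 11/2)

5/21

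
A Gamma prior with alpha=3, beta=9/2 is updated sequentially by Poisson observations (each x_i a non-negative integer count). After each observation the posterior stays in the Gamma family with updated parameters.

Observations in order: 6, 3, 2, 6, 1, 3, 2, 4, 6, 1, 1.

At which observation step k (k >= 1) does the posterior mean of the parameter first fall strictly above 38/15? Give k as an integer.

k = 9

obs 1: x=6 → posterior Gamma(9, 11/2)
obs 2: x=3 → posterior Gamma(12, 13/2)
obs 3: x=2 → posterior Gamma(14, 15/2)
obs 4: x=6 → posterior Gamma(20, 17/2)
obs 5: x=1 → posterior Gamma(21, 19/2)
obs 6: x=3 → posterior Gamma(24, 21/2)
obs 7: x=2 → posterior Gamma(26, 23/2)
obs 8: x=4 → posterior Gamma(30, 25/2)
obs 9: x=6 → posterior Gamma(36, 27/2)
obs 10: x=1 → posterior Gamma(37, 29/2)
obs 11: x=1 → posterior Gamma(38, 31/2)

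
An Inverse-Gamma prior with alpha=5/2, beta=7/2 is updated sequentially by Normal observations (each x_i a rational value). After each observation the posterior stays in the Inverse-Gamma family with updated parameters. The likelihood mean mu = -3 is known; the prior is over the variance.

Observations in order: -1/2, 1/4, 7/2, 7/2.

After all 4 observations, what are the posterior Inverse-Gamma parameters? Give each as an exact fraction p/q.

obs 1: x=-1/2 → posterior Inverse-Gamma(3, 53/8)
obs 2: x=1/4 → posterior Inverse-Gamma(7/2, 381/32)
obs 3: x=7/2 → posterior Inverse-Gamma(4, 1057/32)
obs 4: x=7/2 → posterior Inverse-Gamma(9/2, 1733/32)

alpha=9/2, beta=1733/32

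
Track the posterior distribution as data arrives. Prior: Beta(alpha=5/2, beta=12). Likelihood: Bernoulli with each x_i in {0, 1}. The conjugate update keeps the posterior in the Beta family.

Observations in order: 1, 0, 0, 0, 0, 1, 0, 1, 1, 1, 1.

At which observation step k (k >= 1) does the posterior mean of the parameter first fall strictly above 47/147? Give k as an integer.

k = 11

obs 1: x=1 → posterior Beta(7/2, 12)
obs 2: x=0 → posterior Beta(7/2, 13)
obs 3: x=0 → posterior Beta(7/2, 14)
obs 4: x=0 → posterior Beta(7/2, 15)
obs 5: x=0 → posterior Beta(7/2, 16)
obs 6: x=1 → posterior Beta(9/2, 16)
obs 7: x=0 → posterior Beta(9/2, 17)
obs 8: x=1 → posterior Beta(11/2, 17)
obs 9: x=1 → posterior Beta(13/2, 17)
obs 10: x=1 → posterior Beta(15/2, 17)
obs 11: x=1 → posterior Beta(17/2, 17)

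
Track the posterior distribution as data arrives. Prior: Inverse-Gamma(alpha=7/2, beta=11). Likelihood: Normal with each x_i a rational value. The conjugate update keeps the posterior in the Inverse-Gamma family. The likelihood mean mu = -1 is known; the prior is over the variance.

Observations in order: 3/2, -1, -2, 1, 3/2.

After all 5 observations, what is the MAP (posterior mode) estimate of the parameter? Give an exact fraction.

79/28

obs 1: x=3/2 → posterior Inverse-Gamma(4, 113/8)
obs 2: x=-1 → posterior Inverse-Gamma(9/2, 113/8)
obs 3: x=-2 → posterior Inverse-Gamma(5, 117/8)
obs 4: x=1 → posterior Inverse-Gamma(11/2, 133/8)
obs 5: x=3/2 → posterior Inverse-Gamma(6, 79/4)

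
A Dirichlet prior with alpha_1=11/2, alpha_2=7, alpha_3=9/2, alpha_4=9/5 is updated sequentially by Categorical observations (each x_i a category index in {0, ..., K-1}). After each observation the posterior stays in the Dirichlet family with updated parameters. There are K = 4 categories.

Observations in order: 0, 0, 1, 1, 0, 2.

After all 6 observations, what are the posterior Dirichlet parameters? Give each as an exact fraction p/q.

alpha_1=17/2, alpha_2=9, alpha_3=11/2, alpha_4=9/5

obs 1: x=0 → posterior Dirichlet(13/2, 7, 9/2, 9/5)
obs 2: x=0 → posterior Dirichlet(15/2, 7, 9/2, 9/5)
obs 3: x=1 → posterior Dirichlet(15/2, 8, 9/2, 9/5)
obs 4: x=1 → posterior Dirichlet(15/2, 9, 9/2, 9/5)
obs 5: x=0 → posterior Dirichlet(17/2, 9, 9/2, 9/5)
obs 6: x=2 → posterior Dirichlet(17/2, 9, 11/2, 9/5)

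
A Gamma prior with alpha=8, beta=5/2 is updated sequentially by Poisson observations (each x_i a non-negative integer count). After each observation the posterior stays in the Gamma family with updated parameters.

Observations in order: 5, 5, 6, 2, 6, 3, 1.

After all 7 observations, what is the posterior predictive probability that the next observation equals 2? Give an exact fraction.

3209381503698919230956933328564263610923333259176/19502518136540276291680885394440966999238284063329

obs 1: x=5 → posterior Gamma(13, 7/2)
obs 2: x=5 → posterior Gamma(18, 9/2)
obs 3: x=6 → posterior Gamma(24, 11/2)
obs 4: x=2 → posterior Gamma(26, 13/2)
obs 5: x=6 → posterior Gamma(32, 15/2)
obs 6: x=3 → posterior Gamma(35, 17/2)
obs 7: x=1 → posterior Gamma(36, 19/2)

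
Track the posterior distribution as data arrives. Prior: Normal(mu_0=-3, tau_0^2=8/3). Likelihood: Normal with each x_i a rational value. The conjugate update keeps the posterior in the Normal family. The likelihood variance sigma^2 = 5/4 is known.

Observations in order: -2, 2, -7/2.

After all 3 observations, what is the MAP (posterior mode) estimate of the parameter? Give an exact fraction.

obs 1: x=-2 → posterior Normal(-109/47, 40/47)
obs 2: x=2 → posterior Normal(-45/79, 40/79)
obs 3: x=-7/2 → posterior Normal(-157/111, 40/111)

-157/111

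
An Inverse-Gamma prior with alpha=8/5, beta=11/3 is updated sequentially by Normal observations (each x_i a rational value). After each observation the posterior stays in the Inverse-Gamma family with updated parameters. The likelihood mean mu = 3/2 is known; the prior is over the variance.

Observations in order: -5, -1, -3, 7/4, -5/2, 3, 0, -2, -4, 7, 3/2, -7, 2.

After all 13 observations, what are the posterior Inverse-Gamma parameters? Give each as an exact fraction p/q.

obs 1: x=-5 → posterior Inverse-Gamma(21/10, 595/24)
obs 2: x=-1 → posterior Inverse-Gamma(13/5, 335/12)
obs 3: x=-3 → posterior Inverse-Gamma(31/10, 913/24)
obs 4: x=7/4 → posterior Inverse-Gamma(18/5, 3655/96)
obs 5: x=-5/2 → posterior Inverse-Gamma(41/10, 4423/96)
obs 6: x=3 → posterior Inverse-Gamma(23/5, 4531/96)
obs 7: x=0 → posterior Inverse-Gamma(51/10, 4639/96)
obs 8: x=-2 → posterior Inverse-Gamma(28/5, 5227/96)
obs 9: x=-4 → posterior Inverse-Gamma(61/10, 6679/96)
obs 10: x=7 → posterior Inverse-Gamma(33/5, 8131/96)
obs 11: x=3/2 → posterior Inverse-Gamma(71/10, 8131/96)
obs 12: x=-7 → posterior Inverse-Gamma(38/5, 11599/96)
obs 13: x=2 → posterior Inverse-Gamma(81/10, 11611/96)

alpha=81/10, beta=11611/96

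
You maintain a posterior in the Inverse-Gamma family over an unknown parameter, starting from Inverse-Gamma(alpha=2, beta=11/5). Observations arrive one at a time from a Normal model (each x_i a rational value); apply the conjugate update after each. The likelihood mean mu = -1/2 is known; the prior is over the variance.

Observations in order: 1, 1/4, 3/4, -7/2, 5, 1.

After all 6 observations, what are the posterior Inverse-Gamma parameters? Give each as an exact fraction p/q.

alpha=5, beta=2011/80

obs 1: x=1 → posterior Inverse-Gamma(5/2, 133/40)
obs 2: x=1/4 → posterior Inverse-Gamma(3, 577/160)
obs 3: x=3/4 → posterior Inverse-Gamma(7/2, 351/80)
obs 4: x=-7/2 → posterior Inverse-Gamma(4, 711/80)
obs 5: x=5 → posterior Inverse-Gamma(9/2, 1921/80)
obs 6: x=1 → posterior Inverse-Gamma(5, 2011/80)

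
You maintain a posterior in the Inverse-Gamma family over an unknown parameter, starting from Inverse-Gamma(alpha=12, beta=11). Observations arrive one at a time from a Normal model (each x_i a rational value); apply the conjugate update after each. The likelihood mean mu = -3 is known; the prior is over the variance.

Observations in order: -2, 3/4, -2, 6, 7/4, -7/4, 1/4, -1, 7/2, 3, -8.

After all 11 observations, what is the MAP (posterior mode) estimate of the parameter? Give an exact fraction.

obs 1: x=-2 → posterior Inverse-Gamma(25/2, 23/2)
obs 2: x=3/4 → posterior Inverse-Gamma(13, 593/32)
obs 3: x=-2 → posterior Inverse-Gamma(27/2, 609/32)
obs 4: x=6 → posterior Inverse-Gamma(14, 1905/32)
obs 5: x=7/4 → posterior Inverse-Gamma(29/2, 1133/16)
obs 6: x=-7/4 → posterior Inverse-Gamma(15, 2291/32)
obs 7: x=1/4 → posterior Inverse-Gamma(31/2, 615/8)
obs 8: x=-1 → posterior Inverse-Gamma(16, 631/8)
obs 9: x=7/2 → posterior Inverse-Gamma(33/2, 100)
obs 10: x=3 → posterior Inverse-Gamma(17, 118)
obs 11: x=-8 → posterior Inverse-Gamma(35/2, 261/2)

261/37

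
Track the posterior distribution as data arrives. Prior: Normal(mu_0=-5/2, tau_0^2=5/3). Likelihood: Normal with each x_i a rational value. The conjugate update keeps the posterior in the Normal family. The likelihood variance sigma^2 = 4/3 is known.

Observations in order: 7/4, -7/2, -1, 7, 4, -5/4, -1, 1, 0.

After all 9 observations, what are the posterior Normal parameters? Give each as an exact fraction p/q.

mu_0=25/49, tau_0^2=20/147

obs 1: x=7/4 → posterior Normal(-5/36, 20/27)
obs 2: x=-7/2 → posterior Normal(-75/56, 10/21)
obs 3: x=-1 → posterior Normal(-5/4, 20/57)
obs 4: x=7 → posterior Normal(15/32, 5/18)
obs 5: x=4 → posterior Normal(125/116, 20/87)
obs 6: x=-5/4 → posterior Normal(25/34, 10/51)
obs 7: x=-1 → posterior Normal(20/39, 20/117)
obs 8: x=1 → posterior Normal(25/44, 5/33)
obs 9: x=0 → posterior Normal(25/49, 20/147)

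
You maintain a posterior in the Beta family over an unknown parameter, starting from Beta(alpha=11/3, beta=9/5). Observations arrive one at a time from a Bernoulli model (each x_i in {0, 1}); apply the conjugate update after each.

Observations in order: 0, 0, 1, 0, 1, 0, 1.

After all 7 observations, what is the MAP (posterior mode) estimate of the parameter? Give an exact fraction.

obs 1: x=0 → posterior Beta(11/3, 14/5)
obs 2: x=0 → posterior Beta(11/3, 19/5)
obs 3: x=1 → posterior Beta(14/3, 19/5)
obs 4: x=0 → posterior Beta(14/3, 24/5)
obs 5: x=1 → posterior Beta(17/3, 24/5)
obs 6: x=0 → posterior Beta(17/3, 29/5)
obs 7: x=1 → posterior Beta(20/3, 29/5)

85/157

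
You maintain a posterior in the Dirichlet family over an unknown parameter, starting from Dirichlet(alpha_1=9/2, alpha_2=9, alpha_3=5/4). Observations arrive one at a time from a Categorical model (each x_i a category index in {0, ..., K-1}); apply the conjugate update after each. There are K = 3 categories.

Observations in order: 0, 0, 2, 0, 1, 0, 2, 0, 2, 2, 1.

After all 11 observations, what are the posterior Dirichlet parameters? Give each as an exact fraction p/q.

alpha_1=19/2, alpha_2=11, alpha_3=21/4

obs 1: x=0 → posterior Dirichlet(11/2, 9, 5/4)
obs 2: x=0 → posterior Dirichlet(13/2, 9, 5/4)
obs 3: x=2 → posterior Dirichlet(13/2, 9, 9/4)
obs 4: x=0 → posterior Dirichlet(15/2, 9, 9/4)
obs 5: x=1 → posterior Dirichlet(15/2, 10, 9/4)
obs 6: x=0 → posterior Dirichlet(17/2, 10, 9/4)
obs 7: x=2 → posterior Dirichlet(17/2, 10, 13/4)
obs 8: x=0 → posterior Dirichlet(19/2, 10, 13/4)
obs 9: x=2 → posterior Dirichlet(19/2, 10, 17/4)
obs 10: x=2 → posterior Dirichlet(19/2, 10, 21/4)
obs 11: x=1 → posterior Dirichlet(19/2, 11, 21/4)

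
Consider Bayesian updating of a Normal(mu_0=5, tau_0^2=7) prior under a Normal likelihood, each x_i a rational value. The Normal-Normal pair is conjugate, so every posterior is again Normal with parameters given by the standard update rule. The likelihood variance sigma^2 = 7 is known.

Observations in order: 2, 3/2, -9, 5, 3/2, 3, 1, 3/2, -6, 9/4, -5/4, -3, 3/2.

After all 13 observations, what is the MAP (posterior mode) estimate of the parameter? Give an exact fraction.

5/14

obs 1: x=2 → posterior Normal(7/2, 7/2)
obs 2: x=3/2 → posterior Normal(17/6, 7/3)
obs 3: x=-9 → posterior Normal(-1/8, 7/4)
obs 4: x=5 → posterior Normal(9/10, 7/5)
obs 5: x=3/2 → posterior Normal(1, 7/6)
obs 6: x=3 → posterior Normal(9/7, 1)
obs 7: x=1 → posterior Normal(5/4, 7/8)
obs 8: x=3/2 → posterior Normal(23/18, 7/9)
obs 9: x=-6 → posterior Normal(11/20, 7/10)
obs 10: x=9/4 → posterior Normal(31/44, 7/11)
obs 11: x=-5/4 → posterior Normal(13/24, 7/12)
obs 12: x=-3 → posterior Normal(7/26, 7/13)
obs 13: x=3/2 → posterior Normal(5/14, 1/2)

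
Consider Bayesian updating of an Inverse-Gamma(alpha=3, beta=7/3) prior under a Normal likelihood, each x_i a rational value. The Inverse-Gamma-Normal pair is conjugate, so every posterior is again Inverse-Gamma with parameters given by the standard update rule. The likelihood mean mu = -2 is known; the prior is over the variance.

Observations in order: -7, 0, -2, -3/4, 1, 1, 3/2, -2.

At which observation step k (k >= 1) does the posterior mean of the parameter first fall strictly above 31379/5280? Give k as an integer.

k = 7

obs 1: x=-7 → posterior Inverse-Gamma(7/2, 89/6)
obs 2: x=0 → posterior Inverse-Gamma(4, 101/6)
obs 3: x=-2 → posterior Inverse-Gamma(9/2, 101/6)
obs 4: x=-3/4 → posterior Inverse-Gamma(5, 1691/96)
obs 5: x=1 → posterior Inverse-Gamma(11/2, 2123/96)
obs 6: x=1 → posterior Inverse-Gamma(6, 2555/96)
obs 7: x=3/2 → posterior Inverse-Gamma(13/2, 3143/96)
obs 8: x=-2 → posterior Inverse-Gamma(7, 3143/96)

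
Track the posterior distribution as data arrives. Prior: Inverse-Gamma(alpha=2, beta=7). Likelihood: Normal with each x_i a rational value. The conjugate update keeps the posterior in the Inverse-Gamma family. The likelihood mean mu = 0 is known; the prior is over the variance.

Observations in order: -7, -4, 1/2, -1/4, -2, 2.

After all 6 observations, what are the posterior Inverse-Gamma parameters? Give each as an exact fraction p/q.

alpha=5, beta=1397/32

obs 1: x=-7 → posterior Inverse-Gamma(5/2, 63/2)
obs 2: x=-4 → posterior Inverse-Gamma(3, 79/2)
obs 3: x=1/2 → posterior Inverse-Gamma(7/2, 317/8)
obs 4: x=-1/4 → posterior Inverse-Gamma(4, 1269/32)
obs 5: x=-2 → posterior Inverse-Gamma(9/2, 1333/32)
obs 6: x=2 → posterior Inverse-Gamma(5, 1397/32)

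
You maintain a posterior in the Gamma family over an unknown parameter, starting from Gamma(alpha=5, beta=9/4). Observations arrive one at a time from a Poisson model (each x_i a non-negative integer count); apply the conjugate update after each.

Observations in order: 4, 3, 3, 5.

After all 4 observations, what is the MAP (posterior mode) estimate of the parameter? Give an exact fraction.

76/25

obs 1: x=4 → posterior Gamma(9, 13/4)
obs 2: x=3 → posterior Gamma(12, 17/4)
obs 3: x=3 → posterior Gamma(15, 21/4)
obs 4: x=5 → posterior Gamma(20, 25/4)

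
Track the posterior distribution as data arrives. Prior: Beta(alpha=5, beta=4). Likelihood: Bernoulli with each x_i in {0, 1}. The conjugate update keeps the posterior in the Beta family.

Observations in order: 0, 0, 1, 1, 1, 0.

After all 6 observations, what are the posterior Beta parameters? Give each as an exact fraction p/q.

obs 1: x=0 → posterior Beta(5, 5)
obs 2: x=0 → posterior Beta(5, 6)
obs 3: x=1 → posterior Beta(6, 6)
obs 4: x=1 → posterior Beta(7, 6)
obs 5: x=1 → posterior Beta(8, 6)
obs 6: x=0 → posterior Beta(8, 7)

alpha=8, beta=7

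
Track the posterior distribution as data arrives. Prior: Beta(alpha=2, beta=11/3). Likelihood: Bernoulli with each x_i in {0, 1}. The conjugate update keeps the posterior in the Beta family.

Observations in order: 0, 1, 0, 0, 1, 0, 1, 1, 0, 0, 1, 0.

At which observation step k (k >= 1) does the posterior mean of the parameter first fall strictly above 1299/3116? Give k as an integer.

k = 8

obs 1: x=0 → posterior Beta(2, 14/3)
obs 2: x=1 → posterior Beta(3, 14/3)
obs 3: x=0 → posterior Beta(3, 17/3)
obs 4: x=0 → posterior Beta(3, 20/3)
obs 5: x=1 → posterior Beta(4, 20/3)
obs 6: x=0 → posterior Beta(4, 23/3)
obs 7: x=1 → posterior Beta(5, 23/3)
obs 8: x=1 → posterior Beta(6, 23/3)
obs 9: x=0 → posterior Beta(6, 26/3)
obs 10: x=0 → posterior Beta(6, 29/3)
obs 11: x=1 → posterior Beta(7, 29/3)
obs 12: x=0 → posterior Beta(7, 32/3)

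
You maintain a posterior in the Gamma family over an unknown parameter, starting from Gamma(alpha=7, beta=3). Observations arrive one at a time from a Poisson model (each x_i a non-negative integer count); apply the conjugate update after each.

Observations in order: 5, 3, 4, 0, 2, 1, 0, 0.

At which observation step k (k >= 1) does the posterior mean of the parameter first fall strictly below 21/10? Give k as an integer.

obs 1: x=5 → posterior Gamma(12, 4)
obs 2: x=3 → posterior Gamma(15, 5)
obs 3: x=4 → posterior Gamma(19, 6)
obs 4: x=0 → posterior Gamma(19, 7)
obs 5: x=2 → posterior Gamma(21, 8)
obs 6: x=1 → posterior Gamma(22, 9)
obs 7: x=0 → posterior Gamma(22, 10)
obs 8: x=0 → posterior Gamma(22, 11)

k = 8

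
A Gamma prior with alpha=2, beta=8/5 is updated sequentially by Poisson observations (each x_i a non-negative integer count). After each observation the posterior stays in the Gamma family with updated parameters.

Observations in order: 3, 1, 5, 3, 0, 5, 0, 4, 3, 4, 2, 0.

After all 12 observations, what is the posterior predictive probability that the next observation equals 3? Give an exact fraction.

32672833864931405325403435635189659105022119120042259537461248000/164550840223975716663655069866834081172656515609690871995791535257

obs 1: x=3 → posterior Gamma(5, 13/5)
obs 2: x=1 → posterior Gamma(6, 18/5)
obs 3: x=5 → posterior Gamma(11, 23/5)
obs 4: x=3 → posterior Gamma(14, 28/5)
obs 5: x=0 → posterior Gamma(14, 33/5)
obs 6: x=5 → posterior Gamma(19, 38/5)
obs 7: x=0 → posterior Gamma(19, 43/5)
obs 8: x=4 → posterior Gamma(23, 48/5)
obs 9: x=3 → posterior Gamma(26, 53/5)
obs 10: x=4 → posterior Gamma(30, 58/5)
obs 11: x=2 → posterior Gamma(32, 63/5)
obs 12: x=0 → posterior Gamma(32, 68/5)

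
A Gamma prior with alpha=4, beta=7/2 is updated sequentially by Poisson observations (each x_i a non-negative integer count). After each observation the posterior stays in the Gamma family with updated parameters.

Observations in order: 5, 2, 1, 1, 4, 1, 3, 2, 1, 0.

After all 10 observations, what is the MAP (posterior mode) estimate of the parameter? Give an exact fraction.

46/27

obs 1: x=5 → posterior Gamma(9, 9/2)
obs 2: x=2 → posterior Gamma(11, 11/2)
obs 3: x=1 → posterior Gamma(12, 13/2)
obs 4: x=1 → posterior Gamma(13, 15/2)
obs 5: x=4 → posterior Gamma(17, 17/2)
obs 6: x=1 → posterior Gamma(18, 19/2)
obs 7: x=3 → posterior Gamma(21, 21/2)
obs 8: x=2 → posterior Gamma(23, 23/2)
obs 9: x=1 → posterior Gamma(24, 25/2)
obs 10: x=0 → posterior Gamma(24, 27/2)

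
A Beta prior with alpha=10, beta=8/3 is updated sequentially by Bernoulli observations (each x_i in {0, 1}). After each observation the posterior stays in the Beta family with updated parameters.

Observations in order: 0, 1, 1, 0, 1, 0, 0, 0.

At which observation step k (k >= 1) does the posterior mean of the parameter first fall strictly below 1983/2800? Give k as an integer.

obs 1: x=0 → posterior Beta(10, 11/3)
obs 2: x=1 → posterior Beta(11, 11/3)
obs 3: x=1 → posterior Beta(12, 11/3)
obs 4: x=0 → posterior Beta(12, 14/3)
obs 5: x=1 → posterior Beta(13, 14/3)
obs 6: x=0 → posterior Beta(13, 17/3)
obs 7: x=0 → posterior Beta(13, 20/3)
obs 8: x=0 → posterior Beta(13, 23/3)

k = 6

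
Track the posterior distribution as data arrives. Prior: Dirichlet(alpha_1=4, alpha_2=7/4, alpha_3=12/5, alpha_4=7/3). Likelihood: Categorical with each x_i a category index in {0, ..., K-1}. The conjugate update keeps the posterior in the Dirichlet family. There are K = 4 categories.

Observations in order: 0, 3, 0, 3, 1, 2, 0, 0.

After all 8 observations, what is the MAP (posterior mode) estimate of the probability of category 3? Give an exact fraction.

obs 1: x=0 → posterior Dirichlet(5, 7/4, 12/5, 7/3)
obs 2: x=3 → posterior Dirichlet(5, 7/4, 12/5, 10/3)
obs 3: x=0 → posterior Dirichlet(6, 7/4, 12/5, 10/3)
obs 4: x=3 → posterior Dirichlet(6, 7/4, 12/5, 13/3)
obs 5: x=1 → posterior Dirichlet(6, 11/4, 12/5, 13/3)
obs 6: x=2 → posterior Dirichlet(6, 11/4, 17/5, 13/3)
obs 7: x=0 → posterior Dirichlet(7, 11/4, 17/5, 13/3)
obs 8: x=0 → posterior Dirichlet(8, 11/4, 17/5, 13/3)

200/869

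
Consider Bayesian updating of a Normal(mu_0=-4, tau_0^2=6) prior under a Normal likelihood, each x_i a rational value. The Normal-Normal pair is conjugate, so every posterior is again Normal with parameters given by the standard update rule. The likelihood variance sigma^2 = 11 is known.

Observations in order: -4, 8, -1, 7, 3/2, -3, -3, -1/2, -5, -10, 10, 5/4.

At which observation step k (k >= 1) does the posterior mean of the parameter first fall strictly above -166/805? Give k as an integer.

obs 1: x=-4 → posterior Normal(-4, 66/17)
obs 2: x=8 → posterior Normal(-20/23, 66/23)
obs 3: x=-1 → posterior Normal(-26/29, 66/29)
obs 4: x=7 → posterior Normal(16/35, 66/35)
obs 5: x=3/2 → posterior Normal(25/41, 66/41)
obs 6: x=-3 → posterior Normal(7/47, 66/47)
obs 7: x=-3 → posterior Normal(-11/53, 66/53)
obs 8: x=-1/2 → posterior Normal(-14/59, 66/59)
obs 9: x=-5 → posterior Normal(-44/65, 66/65)
obs 10: x=-10 → posterior Normal(-104/71, 66/71)
obs 11: x=10 → posterior Normal(-4/7, 6/7)
obs 12: x=5/4 → posterior Normal(-73/166, 66/83)

k = 4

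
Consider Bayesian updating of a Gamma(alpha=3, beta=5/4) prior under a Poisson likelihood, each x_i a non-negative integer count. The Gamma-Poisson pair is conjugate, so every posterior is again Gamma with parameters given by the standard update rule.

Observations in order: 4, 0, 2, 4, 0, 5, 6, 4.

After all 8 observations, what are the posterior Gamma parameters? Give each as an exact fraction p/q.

obs 1: x=4 → posterior Gamma(7, 9/4)
obs 2: x=0 → posterior Gamma(7, 13/4)
obs 3: x=2 → posterior Gamma(9, 17/4)
obs 4: x=4 → posterior Gamma(13, 21/4)
obs 5: x=0 → posterior Gamma(13, 25/4)
obs 6: x=5 → posterior Gamma(18, 29/4)
obs 7: x=6 → posterior Gamma(24, 33/4)
obs 8: x=4 → posterior Gamma(28, 37/4)

alpha=28, beta=37/4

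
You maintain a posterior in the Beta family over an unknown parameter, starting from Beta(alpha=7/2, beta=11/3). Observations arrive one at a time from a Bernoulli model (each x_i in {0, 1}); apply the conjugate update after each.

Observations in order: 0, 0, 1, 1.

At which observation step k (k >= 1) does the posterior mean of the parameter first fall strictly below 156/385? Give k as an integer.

obs 1: x=0 → posterior Beta(7/2, 14/3)
obs 2: x=0 → posterior Beta(7/2, 17/3)
obs 3: x=1 → posterior Beta(9/2, 17/3)
obs 4: x=1 → posterior Beta(11/2, 17/3)

k = 2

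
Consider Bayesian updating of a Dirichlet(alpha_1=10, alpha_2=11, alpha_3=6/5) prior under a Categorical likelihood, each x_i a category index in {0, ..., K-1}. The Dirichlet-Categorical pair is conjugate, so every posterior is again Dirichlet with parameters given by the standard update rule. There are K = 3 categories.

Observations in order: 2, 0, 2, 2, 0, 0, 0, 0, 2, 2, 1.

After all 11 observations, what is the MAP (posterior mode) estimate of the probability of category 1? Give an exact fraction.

55/151

obs 1: x=2 → posterior Dirichlet(10, 11, 11/5)
obs 2: x=0 → posterior Dirichlet(11, 11, 11/5)
obs 3: x=2 → posterior Dirichlet(11, 11, 16/5)
obs 4: x=2 → posterior Dirichlet(11, 11, 21/5)
obs 5: x=0 → posterior Dirichlet(12, 11, 21/5)
obs 6: x=0 → posterior Dirichlet(13, 11, 21/5)
obs 7: x=0 → posterior Dirichlet(14, 11, 21/5)
obs 8: x=0 → posterior Dirichlet(15, 11, 21/5)
obs 9: x=2 → posterior Dirichlet(15, 11, 26/5)
obs 10: x=2 → posterior Dirichlet(15, 11, 31/5)
obs 11: x=1 → posterior Dirichlet(15, 12, 31/5)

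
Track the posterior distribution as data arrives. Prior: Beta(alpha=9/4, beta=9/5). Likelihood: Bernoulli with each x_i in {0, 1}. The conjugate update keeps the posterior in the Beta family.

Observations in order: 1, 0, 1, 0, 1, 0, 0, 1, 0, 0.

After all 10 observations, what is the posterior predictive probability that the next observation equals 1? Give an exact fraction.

125/281

obs 1: x=1 → posterior Beta(13/4, 9/5)
obs 2: x=0 → posterior Beta(13/4, 14/5)
obs 3: x=1 → posterior Beta(17/4, 14/5)
obs 4: x=0 → posterior Beta(17/4, 19/5)
obs 5: x=1 → posterior Beta(21/4, 19/5)
obs 6: x=0 → posterior Beta(21/4, 24/5)
obs 7: x=0 → posterior Beta(21/4, 29/5)
obs 8: x=1 → posterior Beta(25/4, 29/5)
obs 9: x=0 → posterior Beta(25/4, 34/5)
obs 10: x=0 → posterior Beta(25/4, 39/5)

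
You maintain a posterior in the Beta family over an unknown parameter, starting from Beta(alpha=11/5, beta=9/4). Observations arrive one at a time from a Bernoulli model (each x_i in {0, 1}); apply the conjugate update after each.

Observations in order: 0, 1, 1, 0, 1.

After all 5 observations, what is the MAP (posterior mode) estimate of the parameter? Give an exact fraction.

84/149

obs 1: x=0 → posterior Beta(11/5, 13/4)
obs 2: x=1 → posterior Beta(16/5, 13/4)
obs 3: x=1 → posterior Beta(21/5, 13/4)
obs 4: x=0 → posterior Beta(21/5, 17/4)
obs 5: x=1 → posterior Beta(26/5, 17/4)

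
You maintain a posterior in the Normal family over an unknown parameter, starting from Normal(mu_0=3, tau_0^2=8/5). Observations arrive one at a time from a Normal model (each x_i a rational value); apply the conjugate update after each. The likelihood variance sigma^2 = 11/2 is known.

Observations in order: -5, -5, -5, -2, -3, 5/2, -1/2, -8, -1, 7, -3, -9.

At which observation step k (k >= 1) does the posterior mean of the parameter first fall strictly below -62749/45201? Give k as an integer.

obs 1: x=-5 → posterior Normal(85/71, 88/71)
obs 2: x=-5 → posterior Normal(5/87, 88/87)
obs 3: x=-5 → posterior Normal(-75/103, 88/103)
obs 4: x=-2 → posterior Normal(-107/119, 88/119)
obs 5: x=-3 → posterior Normal(-31/27, 88/135)
obs 6: x=5/2 → posterior Normal(-115/151, 88/151)
obs 7: x=-1/2 → posterior Normal(-123/167, 88/167)
obs 8: x=-8 → posterior Normal(-251/183, 88/183)
obs 9: x=-1 → posterior Normal(-267/199, 88/199)
obs 10: x=7 → posterior Normal(-31/43, 88/215)
obs 11: x=-3 → posterior Normal(-29/33, 8/21)
obs 12: x=-9 → posterior Normal(-347/247, 88/247)

k = 12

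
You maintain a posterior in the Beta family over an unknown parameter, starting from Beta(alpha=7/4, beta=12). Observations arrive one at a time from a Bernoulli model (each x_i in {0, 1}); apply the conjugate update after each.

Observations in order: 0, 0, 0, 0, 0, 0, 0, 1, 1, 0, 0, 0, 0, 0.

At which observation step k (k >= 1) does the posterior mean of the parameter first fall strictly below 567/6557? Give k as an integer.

k = 7

obs 1: x=0 → posterior Beta(7/4, 13)
obs 2: x=0 → posterior Beta(7/4, 14)
obs 3: x=0 → posterior Beta(7/4, 15)
obs 4: x=0 → posterior Beta(7/4, 16)
obs 5: x=0 → posterior Beta(7/4, 17)
obs 6: x=0 → posterior Beta(7/4, 18)
obs 7: x=0 → posterior Beta(7/4, 19)
obs 8: x=1 → posterior Beta(11/4, 19)
obs 9: x=1 → posterior Beta(15/4, 19)
obs 10: x=0 → posterior Beta(15/4, 20)
obs 11: x=0 → posterior Beta(15/4, 21)
obs 12: x=0 → posterior Beta(15/4, 22)
obs 13: x=0 → posterior Beta(15/4, 23)
obs 14: x=0 → posterior Beta(15/4, 24)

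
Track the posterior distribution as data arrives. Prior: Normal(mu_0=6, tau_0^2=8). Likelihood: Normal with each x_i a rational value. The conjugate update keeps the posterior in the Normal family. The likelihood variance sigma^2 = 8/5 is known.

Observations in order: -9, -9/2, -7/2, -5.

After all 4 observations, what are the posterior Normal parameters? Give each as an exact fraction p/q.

obs 1: x=-9 → posterior Normal(-13/2, 4/3)
obs 2: x=-9/2 → posterior Normal(-123/22, 8/11)
obs 3: x=-7/2 → posterior Normal(-79/16, 1/2)
obs 4: x=-5 → posterior Normal(-104/21, 8/21)

mu_0=-104/21, tau_0^2=8/21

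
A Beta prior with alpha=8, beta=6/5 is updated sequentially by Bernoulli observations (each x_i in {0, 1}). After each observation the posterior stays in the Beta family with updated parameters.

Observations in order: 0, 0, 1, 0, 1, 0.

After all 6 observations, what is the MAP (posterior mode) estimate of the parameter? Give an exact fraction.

obs 1: x=0 → posterior Beta(8, 11/5)
obs 2: x=0 → posterior Beta(8, 16/5)
obs 3: x=1 → posterior Beta(9, 16/5)
obs 4: x=0 → posterior Beta(9, 21/5)
obs 5: x=1 → posterior Beta(10, 21/5)
obs 6: x=0 → posterior Beta(10, 26/5)

15/22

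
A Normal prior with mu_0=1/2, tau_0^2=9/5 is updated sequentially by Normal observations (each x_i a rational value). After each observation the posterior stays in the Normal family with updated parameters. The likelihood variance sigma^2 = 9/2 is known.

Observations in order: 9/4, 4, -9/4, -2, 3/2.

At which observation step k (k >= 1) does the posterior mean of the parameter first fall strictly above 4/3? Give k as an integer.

k = 2

obs 1: x=9/4 → posterior Normal(1, 9/7)
obs 2: x=4 → posterior Normal(5/3, 1)
obs 3: x=-9/4 → posterior Normal(21/22, 9/11)
obs 4: x=-2 → posterior Normal(1/2, 9/13)
obs 5: x=3/2 → posterior Normal(19/30, 3/5)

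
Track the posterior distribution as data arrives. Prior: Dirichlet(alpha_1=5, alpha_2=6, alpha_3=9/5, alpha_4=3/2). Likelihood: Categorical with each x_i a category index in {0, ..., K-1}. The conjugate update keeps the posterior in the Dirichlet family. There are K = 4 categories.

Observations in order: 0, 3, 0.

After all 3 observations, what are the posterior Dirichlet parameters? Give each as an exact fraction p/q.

obs 1: x=0 → posterior Dirichlet(6, 6, 9/5, 3/2)
obs 2: x=3 → posterior Dirichlet(6, 6, 9/5, 5/2)
obs 3: x=0 → posterior Dirichlet(7, 6, 9/5, 5/2)

alpha_1=7, alpha_2=6, alpha_3=9/5, alpha_4=5/2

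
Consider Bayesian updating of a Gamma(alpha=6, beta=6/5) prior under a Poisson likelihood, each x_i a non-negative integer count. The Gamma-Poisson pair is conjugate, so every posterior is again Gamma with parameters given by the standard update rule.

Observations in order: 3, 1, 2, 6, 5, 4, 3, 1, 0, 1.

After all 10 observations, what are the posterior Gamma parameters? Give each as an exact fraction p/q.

obs 1: x=3 → posterior Gamma(9, 11/5)
obs 2: x=1 → posterior Gamma(10, 16/5)
obs 3: x=2 → posterior Gamma(12, 21/5)
obs 4: x=6 → posterior Gamma(18, 26/5)
obs 5: x=5 → posterior Gamma(23, 31/5)
obs 6: x=4 → posterior Gamma(27, 36/5)
obs 7: x=3 → posterior Gamma(30, 41/5)
obs 8: x=1 → posterior Gamma(31, 46/5)
obs 9: x=0 → posterior Gamma(31, 51/5)
obs 10: x=1 → posterior Gamma(32, 56/5)

alpha=32, beta=56/5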